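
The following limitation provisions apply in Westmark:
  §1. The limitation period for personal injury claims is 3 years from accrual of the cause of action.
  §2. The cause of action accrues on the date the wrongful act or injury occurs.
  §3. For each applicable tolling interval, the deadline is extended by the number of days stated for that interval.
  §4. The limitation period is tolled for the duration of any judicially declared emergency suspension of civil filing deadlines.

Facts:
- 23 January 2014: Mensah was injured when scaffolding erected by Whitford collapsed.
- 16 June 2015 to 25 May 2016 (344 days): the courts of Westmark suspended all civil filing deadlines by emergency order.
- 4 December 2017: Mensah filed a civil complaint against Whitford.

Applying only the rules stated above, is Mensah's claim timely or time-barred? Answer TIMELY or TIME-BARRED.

The cause of action accrued on 23 January 2014, the date of the act.
Adding the 3 years base period to 23 January 2014 gives a deadline of 23 January 2017, before any tolling.
Because the emergency suspension of filing deadlines ran from 16 June 2015 to 25 May 2016, the deadline is extended by 344 days to 2 January 2018.
Mensah filed on 4 December 2017, before the 2 January 2018 deadline, so the action is timely.

TIMELY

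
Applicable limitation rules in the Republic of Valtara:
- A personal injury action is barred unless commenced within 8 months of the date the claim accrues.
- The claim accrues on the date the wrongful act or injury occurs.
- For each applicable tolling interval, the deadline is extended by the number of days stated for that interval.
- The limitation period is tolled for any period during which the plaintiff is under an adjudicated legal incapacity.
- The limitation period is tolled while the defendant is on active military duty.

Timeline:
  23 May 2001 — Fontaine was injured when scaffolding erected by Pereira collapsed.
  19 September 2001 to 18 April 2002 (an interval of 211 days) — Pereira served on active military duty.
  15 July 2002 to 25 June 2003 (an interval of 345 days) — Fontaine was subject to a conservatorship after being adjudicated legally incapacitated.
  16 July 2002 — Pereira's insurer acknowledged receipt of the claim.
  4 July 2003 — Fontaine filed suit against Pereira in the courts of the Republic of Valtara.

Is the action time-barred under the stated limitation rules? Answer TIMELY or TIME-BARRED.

TIMELY

The claim accrued on 23 May 2001, when the wrongful act occurred.
8 months from 23 May 2001 is 23 January 2002.
The period was tolled for 211 days by the defendant's active military service (19 September 2001 to 18 April 2002), pushing the deadline to 22 August 2002.
The period was tolled for 345 days by the plaintiff's legal incapacity (15 July 2002 to 25 June 2003), pushing the deadline to 2 August 2003.
The other events in the timeline have no effect on the limitation period under the stated rules.
Fontaine filed on 4 July 2003, before the 2 August 2003 deadline, so the action is timely.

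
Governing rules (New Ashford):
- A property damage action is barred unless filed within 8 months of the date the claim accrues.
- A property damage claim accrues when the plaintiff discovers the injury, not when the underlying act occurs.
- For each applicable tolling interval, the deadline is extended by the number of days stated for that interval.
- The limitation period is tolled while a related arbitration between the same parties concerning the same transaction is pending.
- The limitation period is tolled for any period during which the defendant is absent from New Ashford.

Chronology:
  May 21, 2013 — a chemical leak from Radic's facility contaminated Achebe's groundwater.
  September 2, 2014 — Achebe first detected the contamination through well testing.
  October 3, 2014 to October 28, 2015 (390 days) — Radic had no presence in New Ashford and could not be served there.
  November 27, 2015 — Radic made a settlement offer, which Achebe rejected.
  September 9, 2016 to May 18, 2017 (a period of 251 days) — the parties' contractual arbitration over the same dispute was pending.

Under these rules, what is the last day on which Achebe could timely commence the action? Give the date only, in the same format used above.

Accrual is tied to discovery, so the period began on September 2, 2014 rather than on May 21, 2013 when the act occurred.
The untolled deadline — 8 months after September 2, 2014 — is May 2, 2015.
The defendant's absence from the jurisdiction from October 3, 2014 to October 28, 2015 tolled the period for 390 days, extending the deadline to May 26, 2016.
By the time the pending related arbitration began on September 9, 2016, the limitation period had already expired on May 26, 2016; that interval cannot revive it.
The other events in the timeline have no effect on the limitation period under the stated rules.

May 26, 2016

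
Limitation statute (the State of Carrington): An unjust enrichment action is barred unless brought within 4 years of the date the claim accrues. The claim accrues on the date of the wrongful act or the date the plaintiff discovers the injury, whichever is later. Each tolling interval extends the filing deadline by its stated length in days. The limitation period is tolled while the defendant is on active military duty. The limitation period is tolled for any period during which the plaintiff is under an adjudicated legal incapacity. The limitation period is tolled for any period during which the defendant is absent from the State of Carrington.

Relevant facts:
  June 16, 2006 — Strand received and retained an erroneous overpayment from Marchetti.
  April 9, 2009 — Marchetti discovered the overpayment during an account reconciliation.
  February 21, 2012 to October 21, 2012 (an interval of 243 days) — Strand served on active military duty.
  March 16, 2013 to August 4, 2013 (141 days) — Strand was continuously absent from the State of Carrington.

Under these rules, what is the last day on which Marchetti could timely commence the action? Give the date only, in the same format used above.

April 28, 2014

Because discovery on April 9, 2009 post-dates the June 16, 2006 act, accrual under the later-of rule falls on April 9, 2009.
The untolled deadline — 4 years after April 9, 2009 — is April 9, 2013.
Because the defendant's active military service ran from February 21, 2012 to October 21, 2012, the deadline is extended by 243 days to December 8, 2013.
The period was tolled for 141 days by the defendant's absence from the jurisdiction (March 16, 2013 to August 4, 2013), pushing the deadline to April 28, 2014.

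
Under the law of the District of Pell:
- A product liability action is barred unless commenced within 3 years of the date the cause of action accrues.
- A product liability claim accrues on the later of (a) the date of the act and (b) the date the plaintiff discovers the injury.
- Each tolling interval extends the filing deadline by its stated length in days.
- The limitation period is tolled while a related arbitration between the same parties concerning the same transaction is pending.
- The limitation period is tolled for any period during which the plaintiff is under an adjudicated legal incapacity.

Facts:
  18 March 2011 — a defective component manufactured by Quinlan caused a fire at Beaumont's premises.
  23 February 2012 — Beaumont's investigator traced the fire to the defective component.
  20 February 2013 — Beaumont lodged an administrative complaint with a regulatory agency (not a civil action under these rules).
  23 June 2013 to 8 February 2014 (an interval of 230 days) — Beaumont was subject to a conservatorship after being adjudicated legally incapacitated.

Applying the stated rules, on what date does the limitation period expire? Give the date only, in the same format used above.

11 October 2015

Because discovery on 23 February 2012 post-dates the 18 March 2011 act, accrual under the later-of rule falls on 23 February 2012.
3 years from 23 February 2012 is 23 February 2015.
Because the plaintiff's legal incapacity ran from 23 June 2013 to 8 February 2014, the deadline is extended by 230 days to 11 October 2015.
Nothing else in the chronology tolls or restarts the period.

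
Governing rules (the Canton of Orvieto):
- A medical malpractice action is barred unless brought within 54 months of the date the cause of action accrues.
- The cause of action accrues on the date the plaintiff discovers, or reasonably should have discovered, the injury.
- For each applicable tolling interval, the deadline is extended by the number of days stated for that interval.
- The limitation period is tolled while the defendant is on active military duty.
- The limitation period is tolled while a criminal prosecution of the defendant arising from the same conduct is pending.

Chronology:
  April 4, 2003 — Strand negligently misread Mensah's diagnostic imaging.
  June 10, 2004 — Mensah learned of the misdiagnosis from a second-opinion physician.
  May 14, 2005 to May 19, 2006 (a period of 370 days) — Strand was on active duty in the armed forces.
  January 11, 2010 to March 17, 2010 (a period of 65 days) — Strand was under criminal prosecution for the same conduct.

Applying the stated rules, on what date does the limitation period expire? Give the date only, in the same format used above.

December 15, 2009

Accrual is tied to discovery, so the period began on June 10, 2004 rather than on April 4, 2003 when the act occurred.
The untolled deadline — 54 months after June 10, 2004 — is December 10, 2008.
Because the defendant's active military service ran from May 14, 2005 to May 19, 2006, the deadline is extended by 370 days to December 15, 2009.
The pending criminal prosecution starting January 11, 2010 came too late — the period had run on December 15, 2009 — and so does not extend the deadline.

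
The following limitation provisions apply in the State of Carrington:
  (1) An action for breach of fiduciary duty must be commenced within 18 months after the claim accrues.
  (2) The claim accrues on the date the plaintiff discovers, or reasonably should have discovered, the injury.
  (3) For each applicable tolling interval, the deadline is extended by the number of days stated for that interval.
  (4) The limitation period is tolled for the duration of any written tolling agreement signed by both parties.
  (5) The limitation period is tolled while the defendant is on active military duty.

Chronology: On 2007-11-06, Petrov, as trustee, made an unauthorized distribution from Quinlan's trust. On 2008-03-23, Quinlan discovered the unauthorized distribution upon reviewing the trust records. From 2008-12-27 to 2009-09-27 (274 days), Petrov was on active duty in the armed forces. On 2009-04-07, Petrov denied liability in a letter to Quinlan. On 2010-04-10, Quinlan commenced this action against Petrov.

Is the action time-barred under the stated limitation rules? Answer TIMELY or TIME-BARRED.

TIMELY

The claim did not accrue until Quinlan discovered the injury on 2008-03-23; the 2007-11-06 act date does not start the clock under the stated rule.
Adding the 18 months base period to 2008-03-23 gives a deadline of 2009-09-23, before any tolling.
The defendant's active military service from 2008-12-27 to 2009-09-27 tolled the period for 274 days, extending the deadline to 2010-06-24.
None of the other events listed affects the running of the period under the stated rules.
Quinlan filed on 2010-04-10, before the 2010-06-24 deadline, so the action is timely.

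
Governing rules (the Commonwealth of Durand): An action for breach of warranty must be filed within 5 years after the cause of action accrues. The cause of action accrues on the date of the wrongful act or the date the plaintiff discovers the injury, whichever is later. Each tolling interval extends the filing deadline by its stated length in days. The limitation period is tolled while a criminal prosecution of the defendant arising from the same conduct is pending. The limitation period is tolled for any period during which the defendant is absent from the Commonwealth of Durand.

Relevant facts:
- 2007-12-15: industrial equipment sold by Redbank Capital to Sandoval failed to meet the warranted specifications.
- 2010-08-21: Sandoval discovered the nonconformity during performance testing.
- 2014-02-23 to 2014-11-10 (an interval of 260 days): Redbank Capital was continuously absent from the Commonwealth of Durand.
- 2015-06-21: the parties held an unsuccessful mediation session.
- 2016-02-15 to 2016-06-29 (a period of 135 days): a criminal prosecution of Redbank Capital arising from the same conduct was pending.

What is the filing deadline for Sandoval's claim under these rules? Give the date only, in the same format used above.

Taking the later of the act (2007-12-15) and discovery (2010-08-21), the claim accrued on 2010-08-21.
The untolled deadline — 5 years after 2010-08-21 — is 2015-08-21.
The period was tolled for 260 days by the defendant's absence from the jurisdiction (2014-02-23 to 2014-11-10), pushing the deadline to 2016-05-07.
The pending criminal prosecution from 2016-02-15 to 2016-06-29 tolled the period for 135 days, extending the deadline to 2016-09-19.
Nothing else in the chronology tolls or restarts the period.

2016-09-19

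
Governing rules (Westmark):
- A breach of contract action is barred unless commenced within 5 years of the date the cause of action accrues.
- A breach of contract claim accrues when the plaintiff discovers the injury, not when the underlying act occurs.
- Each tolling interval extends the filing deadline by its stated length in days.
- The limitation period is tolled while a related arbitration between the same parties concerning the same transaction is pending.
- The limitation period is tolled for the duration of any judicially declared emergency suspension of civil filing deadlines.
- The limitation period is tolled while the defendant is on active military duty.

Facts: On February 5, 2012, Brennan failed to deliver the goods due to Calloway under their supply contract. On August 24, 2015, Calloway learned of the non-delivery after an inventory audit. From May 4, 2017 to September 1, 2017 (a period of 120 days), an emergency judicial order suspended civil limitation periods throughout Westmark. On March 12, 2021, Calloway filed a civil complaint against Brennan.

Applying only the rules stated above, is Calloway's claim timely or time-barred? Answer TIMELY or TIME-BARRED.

TIME-BARRED

Accrual is tied to discovery, so the period began on August 24, 2015 rather than on February 5, 2012 when the act occurred.
Adding the 5 years base period to August 24, 2015 gives a deadline of August 24, 2020, before any tolling.
The period was tolled for 120 days by the emergency suspension of filing deadlines (May 4, 2017 to September 1, 2017), pushing the deadline to December 22, 2020.
Calloway filed on March 12, 2021, after the December 22, 2020 deadline, so the action is time-barred.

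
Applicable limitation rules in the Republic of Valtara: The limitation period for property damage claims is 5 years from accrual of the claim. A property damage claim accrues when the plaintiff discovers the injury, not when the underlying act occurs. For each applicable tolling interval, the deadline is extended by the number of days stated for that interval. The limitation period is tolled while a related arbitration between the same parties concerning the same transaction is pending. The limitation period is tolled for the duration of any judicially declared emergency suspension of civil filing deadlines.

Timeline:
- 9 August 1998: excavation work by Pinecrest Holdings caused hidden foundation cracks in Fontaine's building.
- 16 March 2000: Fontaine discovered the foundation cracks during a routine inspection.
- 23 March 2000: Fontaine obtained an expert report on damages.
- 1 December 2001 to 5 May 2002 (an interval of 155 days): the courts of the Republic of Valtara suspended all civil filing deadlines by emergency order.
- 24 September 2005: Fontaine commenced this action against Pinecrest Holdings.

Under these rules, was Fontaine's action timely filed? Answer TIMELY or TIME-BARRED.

TIME-BARRED

Accrual is tied to discovery, so the period began on 16 March 2000 rather than on 9 August 1998 when the act occurred.
The untolled deadline — 5 years after 16 March 2000 — is 16 March 2005.
Because the emergency suspension of filing deadlines ran from 1 December 2001 to 5 May 2002, the deadline is extended by 155 days to 18 August 2005.
The other events in the timeline have no effect on the limitation period under the stated rules.
The 24 September 2005 filing falls after the 18 August 2005 deadline; the claim is time-barred.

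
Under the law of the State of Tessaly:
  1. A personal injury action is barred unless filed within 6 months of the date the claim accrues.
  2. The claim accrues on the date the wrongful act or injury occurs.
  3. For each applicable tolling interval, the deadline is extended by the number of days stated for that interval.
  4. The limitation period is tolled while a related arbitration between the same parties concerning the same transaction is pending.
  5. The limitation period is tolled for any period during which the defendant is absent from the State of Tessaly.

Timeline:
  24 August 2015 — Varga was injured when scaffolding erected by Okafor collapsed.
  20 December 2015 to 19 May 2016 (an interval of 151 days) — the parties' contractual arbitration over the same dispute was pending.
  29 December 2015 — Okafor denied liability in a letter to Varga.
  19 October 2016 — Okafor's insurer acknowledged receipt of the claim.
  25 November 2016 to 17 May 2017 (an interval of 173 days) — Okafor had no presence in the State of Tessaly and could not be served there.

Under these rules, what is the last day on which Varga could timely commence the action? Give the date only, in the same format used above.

24 July 2016

The limitation period began to run on 24 August 2015.
Adding the 6 months base period to 24 August 2015 gives a deadline of 24 February 2016, before any tolling.
Because the pending related arbitration ran from 20 December 2015 to 19 May 2016, the deadline is extended by 151 days to 24 July 2016.
By the time the defendant's absence from the jurisdiction began on 25 November 2016, the limitation period had already expired on 24 July 2016; that interval cannot revive it.
Nothing else in the chronology tolls or restarts the period.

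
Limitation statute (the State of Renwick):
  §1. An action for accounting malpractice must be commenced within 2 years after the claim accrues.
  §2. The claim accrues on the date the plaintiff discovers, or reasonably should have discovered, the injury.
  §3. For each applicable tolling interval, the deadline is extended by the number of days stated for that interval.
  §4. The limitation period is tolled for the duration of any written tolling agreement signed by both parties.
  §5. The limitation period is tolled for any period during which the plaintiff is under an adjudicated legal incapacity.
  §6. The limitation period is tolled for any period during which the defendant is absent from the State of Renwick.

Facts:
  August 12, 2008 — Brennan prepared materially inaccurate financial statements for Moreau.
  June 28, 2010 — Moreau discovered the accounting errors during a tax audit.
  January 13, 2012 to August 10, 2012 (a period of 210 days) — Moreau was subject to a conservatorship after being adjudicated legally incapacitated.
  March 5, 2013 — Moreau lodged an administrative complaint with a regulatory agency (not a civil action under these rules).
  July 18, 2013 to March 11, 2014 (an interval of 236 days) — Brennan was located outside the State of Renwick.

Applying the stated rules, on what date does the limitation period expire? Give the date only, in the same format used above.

The claim did not accrue until Moreau discovered the injury on June 28, 2010; the August 12, 2008 act date does not start the clock under the stated rule.
The untolled deadline — 2 years after June 28, 2010 — is June 28, 2012.
The plaintiff's legal incapacity from January 13, 2012 to August 10, 2012 tolled the period for 210 days, extending the deadline to January 24, 2013.
The defendant's absence from the jurisdiction from July 18, 2013 to March 11, 2014 began after the period had already run on January 24, 2013, so it has no tolling effect.
Nothing else in the chronology tolls or restarts the period.

January 24, 2013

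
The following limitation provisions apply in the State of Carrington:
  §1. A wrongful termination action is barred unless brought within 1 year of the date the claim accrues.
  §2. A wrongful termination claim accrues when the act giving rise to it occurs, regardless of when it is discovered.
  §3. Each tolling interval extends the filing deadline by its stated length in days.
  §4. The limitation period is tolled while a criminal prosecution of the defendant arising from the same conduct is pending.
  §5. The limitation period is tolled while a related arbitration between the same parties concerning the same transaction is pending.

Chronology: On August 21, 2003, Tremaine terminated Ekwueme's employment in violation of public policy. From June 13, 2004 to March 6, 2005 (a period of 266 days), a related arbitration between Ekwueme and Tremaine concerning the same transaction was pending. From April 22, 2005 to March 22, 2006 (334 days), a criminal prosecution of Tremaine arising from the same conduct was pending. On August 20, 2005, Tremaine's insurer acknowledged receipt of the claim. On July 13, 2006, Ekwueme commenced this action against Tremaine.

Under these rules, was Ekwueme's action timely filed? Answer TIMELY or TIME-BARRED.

The claim accrued on August 21, 2003, the date of the act.
1 year from August 21, 2003 is August 21, 2004.
The period was tolled for 266 days by the pending related arbitration (June 13, 2004 to March 6, 2005), pushing the deadline to May 14, 2005.
The period was tolled for 334 days by the pending criminal prosecution (April 22, 2005 to March 22, 2006), pushing the deadline to April 13, 2006.
None of the other events listed affects the running of the period under the stated rules.
The July 13, 2006 filing falls after the April 13, 2006 deadline; the claim is time-barred.

TIME-BARRED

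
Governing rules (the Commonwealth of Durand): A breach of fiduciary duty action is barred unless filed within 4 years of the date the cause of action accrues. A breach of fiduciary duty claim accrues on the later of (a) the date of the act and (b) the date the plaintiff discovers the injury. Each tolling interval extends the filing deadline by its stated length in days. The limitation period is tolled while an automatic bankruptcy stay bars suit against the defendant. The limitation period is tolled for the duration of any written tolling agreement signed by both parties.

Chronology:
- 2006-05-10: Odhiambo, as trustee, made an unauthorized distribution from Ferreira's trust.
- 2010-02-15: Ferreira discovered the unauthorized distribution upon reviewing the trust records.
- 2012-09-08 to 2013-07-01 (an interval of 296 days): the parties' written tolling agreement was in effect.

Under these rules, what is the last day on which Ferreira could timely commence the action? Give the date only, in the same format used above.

The claim accrued on 2010-02-15 — the later of the 2006-05-10 act and the 2010-02-15 discovery.
4 years from 2010-02-15 is 2014-02-15.
The written tolling agreement from 2012-09-08 to 2013-07-01 tolled the period for 296 days, extending the deadline to 2014-12-08.

2014-12-08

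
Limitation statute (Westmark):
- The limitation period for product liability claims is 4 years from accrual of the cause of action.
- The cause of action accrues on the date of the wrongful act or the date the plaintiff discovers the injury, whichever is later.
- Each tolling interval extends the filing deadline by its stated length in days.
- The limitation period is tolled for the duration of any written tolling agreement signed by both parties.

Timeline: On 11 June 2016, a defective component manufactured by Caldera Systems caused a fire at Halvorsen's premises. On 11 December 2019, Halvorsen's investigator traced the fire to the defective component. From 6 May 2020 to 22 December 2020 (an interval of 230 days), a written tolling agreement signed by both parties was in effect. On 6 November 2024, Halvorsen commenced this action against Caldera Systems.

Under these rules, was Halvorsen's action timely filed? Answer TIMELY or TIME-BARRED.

TIME-BARRED

Because discovery on 11 December 2019 post-dates the 11 June 2016 act, accrual under the later-of rule falls on 11 December 2019.
Adding the 4 years base period to 11 December 2019 gives a deadline of 11 December 2023, before any tolling.
Because the written tolling agreement ran from 6 May 2020 to 22 December 2020, the deadline is extended by 230 days to 28 July 2024.
Halvorsen filed on 6 November 2024, after the 28 July 2024 deadline, so the action is time-barred.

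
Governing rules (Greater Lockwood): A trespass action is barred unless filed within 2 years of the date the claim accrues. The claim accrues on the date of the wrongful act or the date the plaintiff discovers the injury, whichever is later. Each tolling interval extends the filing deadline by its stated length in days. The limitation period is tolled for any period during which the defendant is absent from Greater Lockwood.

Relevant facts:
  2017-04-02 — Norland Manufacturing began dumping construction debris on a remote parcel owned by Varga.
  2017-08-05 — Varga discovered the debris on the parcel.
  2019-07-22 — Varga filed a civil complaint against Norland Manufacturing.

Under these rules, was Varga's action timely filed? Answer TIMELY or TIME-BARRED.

Because discovery on 2017-08-05 post-dates the 2017-04-02 act, accrual under the later-of rule falls on 2017-08-05.
Adding the 2 years base period to 2017-08-05 gives a deadline of 2019-08-05, before any tolling.
Filing on 2019-07-22 beat the 2019-08-05 deadline — the action is timely.

TIMELY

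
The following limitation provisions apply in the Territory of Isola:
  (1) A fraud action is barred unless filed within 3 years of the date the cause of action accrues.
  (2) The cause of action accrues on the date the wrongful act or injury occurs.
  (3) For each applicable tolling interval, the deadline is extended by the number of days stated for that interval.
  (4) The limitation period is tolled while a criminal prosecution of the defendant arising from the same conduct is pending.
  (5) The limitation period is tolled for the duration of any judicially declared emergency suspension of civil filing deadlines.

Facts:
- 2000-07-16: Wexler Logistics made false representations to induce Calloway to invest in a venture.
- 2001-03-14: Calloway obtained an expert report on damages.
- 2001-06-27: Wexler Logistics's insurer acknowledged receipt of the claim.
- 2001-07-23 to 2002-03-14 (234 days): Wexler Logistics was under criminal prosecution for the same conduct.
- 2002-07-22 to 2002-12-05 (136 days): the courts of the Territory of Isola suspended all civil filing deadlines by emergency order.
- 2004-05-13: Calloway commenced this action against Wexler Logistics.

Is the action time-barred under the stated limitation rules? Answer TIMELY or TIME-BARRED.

The limitation period began to run on 2000-07-16.
Adding the 3 years base period to 2000-07-16 gives a deadline of 2003-07-16, before any tolling.
The pending criminal prosecution from 2001-07-23 to 2002-03-14 tolled the period for 234 days, extending the deadline to 2004-03-06.
The emergency suspension of filing deadlines from 2002-07-22 to 2002-12-05 tolled the period for 136 days, extending the deadline to 2004-07-20.
The other events in the timeline have no effect on the limitation period under the stated rules.
Calloway filed on 2004-05-13, before the 2004-07-20 deadline, so the action is timely.

TIMELY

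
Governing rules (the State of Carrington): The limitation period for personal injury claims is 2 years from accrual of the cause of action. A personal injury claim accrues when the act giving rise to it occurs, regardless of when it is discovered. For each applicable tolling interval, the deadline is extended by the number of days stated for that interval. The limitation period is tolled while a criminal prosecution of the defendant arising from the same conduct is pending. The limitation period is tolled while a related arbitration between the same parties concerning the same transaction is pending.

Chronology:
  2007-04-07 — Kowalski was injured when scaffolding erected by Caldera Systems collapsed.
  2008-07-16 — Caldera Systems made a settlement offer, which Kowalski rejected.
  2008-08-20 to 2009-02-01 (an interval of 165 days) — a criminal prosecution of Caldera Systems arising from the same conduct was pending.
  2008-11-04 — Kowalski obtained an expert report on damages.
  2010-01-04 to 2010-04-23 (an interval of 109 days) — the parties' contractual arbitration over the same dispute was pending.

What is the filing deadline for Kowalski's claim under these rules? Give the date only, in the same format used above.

2009-09-19

The claim accrued on 2007-04-07, when the wrongful act occurred.
2 years from 2007-04-07 is 2009-04-07.
Because the pending criminal prosecution ran from 2008-08-20 to 2009-02-01, the deadline is extended by 165 days to 2009-09-19.
The pending related arbitration from 2010-01-04 to 2010-04-23 began after the period had already run on 2009-09-19, so it has no tolling effect.
None of the other events listed affects the running of the period under the stated rules.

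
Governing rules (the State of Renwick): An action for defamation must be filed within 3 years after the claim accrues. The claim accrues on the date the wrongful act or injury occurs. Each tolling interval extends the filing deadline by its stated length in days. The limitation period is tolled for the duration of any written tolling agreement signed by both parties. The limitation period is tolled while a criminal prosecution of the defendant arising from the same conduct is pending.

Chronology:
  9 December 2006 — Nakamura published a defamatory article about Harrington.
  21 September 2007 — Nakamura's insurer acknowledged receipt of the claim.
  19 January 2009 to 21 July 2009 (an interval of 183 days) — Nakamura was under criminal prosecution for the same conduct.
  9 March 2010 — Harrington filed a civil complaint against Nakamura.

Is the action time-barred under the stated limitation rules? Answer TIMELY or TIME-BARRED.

The limitation period began to run on 9 December 2006.
3 years from 9 December 2006 is 9 December 2009.
Because the pending criminal prosecution ran from 19 January 2009 to 21 July 2009, the deadline is extended by 183 days to 10 June 2010.
Nothing else in the chronology tolls or restarts the period.
The 9 March 2010 filing precedes the 10 June 2010 deadline; the claim is timely.

TIMELY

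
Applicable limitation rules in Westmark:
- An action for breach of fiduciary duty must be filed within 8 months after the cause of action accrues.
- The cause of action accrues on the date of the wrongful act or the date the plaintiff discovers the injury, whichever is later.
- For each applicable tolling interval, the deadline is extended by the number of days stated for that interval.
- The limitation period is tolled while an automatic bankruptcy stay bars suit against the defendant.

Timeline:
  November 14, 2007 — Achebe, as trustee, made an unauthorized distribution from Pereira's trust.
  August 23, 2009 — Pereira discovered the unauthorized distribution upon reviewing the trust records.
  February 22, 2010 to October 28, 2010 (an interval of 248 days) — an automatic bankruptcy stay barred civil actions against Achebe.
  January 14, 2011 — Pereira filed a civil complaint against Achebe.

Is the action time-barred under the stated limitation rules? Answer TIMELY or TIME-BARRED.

TIME-BARRED

Taking the later of the act (November 14, 2007) and discovery (August 23, 2009), the claim accrued on August 23, 2009.
The untolled deadline — 8 months after August 23, 2009 — is April 23, 2010.
Because the automatic bankruptcy stay ran from February 22, 2010 to October 28, 2010, the deadline is extended by 248 days to December 27, 2010.
The January 14, 2011 filing falls after the December 27, 2010 deadline; the claim is time-barred.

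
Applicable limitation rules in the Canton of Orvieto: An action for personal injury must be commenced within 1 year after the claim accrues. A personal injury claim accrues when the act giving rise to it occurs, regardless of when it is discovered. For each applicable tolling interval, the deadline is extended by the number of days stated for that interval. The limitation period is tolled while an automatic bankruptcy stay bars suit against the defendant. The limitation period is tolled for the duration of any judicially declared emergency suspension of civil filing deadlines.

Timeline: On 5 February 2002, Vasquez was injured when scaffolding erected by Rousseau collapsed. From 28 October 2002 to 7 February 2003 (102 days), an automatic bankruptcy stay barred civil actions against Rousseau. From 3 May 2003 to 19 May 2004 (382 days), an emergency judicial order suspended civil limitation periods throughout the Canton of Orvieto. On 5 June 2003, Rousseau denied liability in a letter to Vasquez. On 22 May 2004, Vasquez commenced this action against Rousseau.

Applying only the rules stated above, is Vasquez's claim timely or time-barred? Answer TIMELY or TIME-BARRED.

The claim accrued on 5 February 2002, the date of the act.
1 year from 5 February 2002 is 5 February 2003.
The period was tolled for 102 days by the automatic bankruptcy stay (28 October 2002 to 7 February 2003), pushing the deadline to 18 May 2003.
Because the emergency suspension of filing deadlines ran from 3 May 2003 to 19 May 2004, the deadline is extended by 382 days to 3 June 2004.
The other events in the timeline have no effect on the limitation period under the stated rules.
The 22 May 2004 filing precedes the 3 June 2004 deadline; the claim is timely.

TIMELY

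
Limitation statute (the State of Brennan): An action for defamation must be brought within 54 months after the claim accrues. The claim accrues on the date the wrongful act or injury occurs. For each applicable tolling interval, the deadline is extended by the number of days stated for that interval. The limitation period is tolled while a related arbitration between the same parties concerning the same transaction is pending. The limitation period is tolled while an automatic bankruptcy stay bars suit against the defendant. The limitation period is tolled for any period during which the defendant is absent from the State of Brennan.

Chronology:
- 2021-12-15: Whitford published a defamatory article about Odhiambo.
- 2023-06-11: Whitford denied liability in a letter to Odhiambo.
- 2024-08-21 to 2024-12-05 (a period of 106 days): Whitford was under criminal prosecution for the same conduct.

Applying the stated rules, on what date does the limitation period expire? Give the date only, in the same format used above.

2026-06-15

The claim accrued on 2021-12-15, the date of the act.
54 months from 2021-12-15 is 2026-06-15.
No stated provision tolls the period for a criminal prosecution, so the interval from 2024-08-21 to 2024-12-05 has no effect on the deadline.
The other events in the timeline have no effect on the limitation period under the stated rules.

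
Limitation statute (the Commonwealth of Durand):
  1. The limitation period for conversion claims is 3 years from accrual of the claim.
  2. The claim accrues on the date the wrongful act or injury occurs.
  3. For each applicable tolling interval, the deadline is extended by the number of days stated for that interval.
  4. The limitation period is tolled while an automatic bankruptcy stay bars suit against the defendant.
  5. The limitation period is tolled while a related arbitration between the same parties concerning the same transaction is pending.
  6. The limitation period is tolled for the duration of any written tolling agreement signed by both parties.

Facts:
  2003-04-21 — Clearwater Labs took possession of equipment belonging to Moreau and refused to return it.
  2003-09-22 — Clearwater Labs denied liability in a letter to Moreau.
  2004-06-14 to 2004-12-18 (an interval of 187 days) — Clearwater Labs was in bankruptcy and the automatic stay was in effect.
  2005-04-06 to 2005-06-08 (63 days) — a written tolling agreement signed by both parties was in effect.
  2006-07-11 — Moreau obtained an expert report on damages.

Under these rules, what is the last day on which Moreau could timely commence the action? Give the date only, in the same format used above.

The limitation period began to run on 2003-04-21.
3 years from 2003-04-21 is 2006-04-21.
Because the automatic bankruptcy stay ran from 2004-06-14 to 2004-12-18, the deadline is extended by 187 days to 2006-10-25.
The period was tolled for 63 days by the written tolling agreement (2005-04-06 to 2005-06-08), pushing the deadline to 2006-12-27.
None of the other events listed affects the running of the period under the stated rules.

2006-12-27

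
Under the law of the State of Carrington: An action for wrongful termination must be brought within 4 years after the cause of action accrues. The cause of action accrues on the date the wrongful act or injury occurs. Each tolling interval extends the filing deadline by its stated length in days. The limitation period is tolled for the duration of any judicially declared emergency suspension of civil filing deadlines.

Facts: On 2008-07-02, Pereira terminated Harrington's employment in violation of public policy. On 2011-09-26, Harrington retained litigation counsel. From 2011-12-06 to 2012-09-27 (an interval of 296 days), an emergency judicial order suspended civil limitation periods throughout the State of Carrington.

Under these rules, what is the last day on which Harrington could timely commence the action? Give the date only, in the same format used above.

The claim accrued on 2008-07-02, when the wrongful act occurred.
The untolled deadline — 4 years after 2008-07-02 — is 2012-07-02.
The emergency suspension of filing deadlines from 2011-12-06 to 2012-09-27 tolled the period for 296 days, extending the deadline to 2013-04-24.
Nothing else in the chronology tolls or restarts the period.

2013-04-24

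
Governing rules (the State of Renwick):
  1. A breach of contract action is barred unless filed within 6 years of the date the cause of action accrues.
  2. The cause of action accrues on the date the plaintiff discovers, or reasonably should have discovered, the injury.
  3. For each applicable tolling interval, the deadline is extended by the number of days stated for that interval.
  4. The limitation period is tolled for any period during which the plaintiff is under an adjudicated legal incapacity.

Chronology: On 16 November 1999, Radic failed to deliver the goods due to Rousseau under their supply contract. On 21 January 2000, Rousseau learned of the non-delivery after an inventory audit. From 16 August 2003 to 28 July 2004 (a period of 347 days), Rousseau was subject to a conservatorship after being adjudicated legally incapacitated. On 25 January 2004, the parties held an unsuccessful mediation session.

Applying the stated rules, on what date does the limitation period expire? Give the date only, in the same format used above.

Accrual is tied to discovery, so the period began on 21 January 2000 rather than on 16 November 1999 when the act occurred.
6 years from 21 January 2000 is 21 January 2006.
The plaintiff's legal incapacity from 16 August 2003 to 28 July 2004 tolled the period for 347 days, extending the deadline to 3 January 2007.
The other events in the timeline have no effect on the limitation period under the stated rules.

3 January 2007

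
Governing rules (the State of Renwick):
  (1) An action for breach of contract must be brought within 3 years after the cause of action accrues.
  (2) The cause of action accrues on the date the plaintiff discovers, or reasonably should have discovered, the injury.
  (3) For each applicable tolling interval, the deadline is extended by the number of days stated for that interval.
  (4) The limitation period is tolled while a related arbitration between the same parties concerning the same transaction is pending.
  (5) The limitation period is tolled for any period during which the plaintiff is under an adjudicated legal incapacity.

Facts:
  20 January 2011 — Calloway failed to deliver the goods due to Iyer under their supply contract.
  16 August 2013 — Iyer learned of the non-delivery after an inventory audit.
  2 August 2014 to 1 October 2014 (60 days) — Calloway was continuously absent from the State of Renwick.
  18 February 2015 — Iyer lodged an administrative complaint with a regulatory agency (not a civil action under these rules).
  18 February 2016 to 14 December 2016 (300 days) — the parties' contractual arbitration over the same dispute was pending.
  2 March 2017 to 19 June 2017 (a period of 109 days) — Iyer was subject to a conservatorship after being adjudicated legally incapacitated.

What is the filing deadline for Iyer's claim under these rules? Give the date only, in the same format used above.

29 September 2017

Accrual is tied to discovery, so the period began on 16 August 2013 rather than on 20 January 2011 when the act occurred.
3 years from 16 August 2013 is 16 August 2016.
Because the pending related arbitration ran from 18 February 2016 to 14 December 2016, the deadline is extended by 300 days to 12 June 2017.
The plaintiff's legal incapacity from 2 March 2017 to 19 June 2017 tolled the period for 109 days, extending the deadline to 29 September 2017.
The defendant's absence from the jurisdiction from 2 August 2014 to 1 October 2014 does not toll the period, because no stated rule makes the defendant's absence a tolling event.
None of the other events listed affects the running of the period under the stated rules.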